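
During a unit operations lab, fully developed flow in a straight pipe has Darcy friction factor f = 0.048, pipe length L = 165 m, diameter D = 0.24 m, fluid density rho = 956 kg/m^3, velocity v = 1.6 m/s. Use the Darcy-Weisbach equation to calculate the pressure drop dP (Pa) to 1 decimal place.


dP = f * (L/D) * (rho*v^2/2)
dP = 0.048 * (165/0.24) * (956*1.6^2/2)
L/D = 687.5
rho*v^2/2 = 956*2.56/2 = 1223.68
dP = 0.048 * 687.5 * 1223.68
dP = 40381.4 Pa


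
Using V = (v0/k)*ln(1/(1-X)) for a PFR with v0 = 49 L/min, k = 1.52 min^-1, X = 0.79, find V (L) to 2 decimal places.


V = (v0/k) * ln(1/(1-X))
V = (49/1.52) * ln(1/(1-0.79))
V = 32.236842 * ln(4.761905)
V = 32.236842 * 1.560648
V = 50.31 L


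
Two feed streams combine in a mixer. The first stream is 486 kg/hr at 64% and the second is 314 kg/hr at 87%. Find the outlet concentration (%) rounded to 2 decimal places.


Mass balance on solute: F1*x1 + F2*x2 = F3*x3
F3 = F1 + F2 = 486 + 314 = 800 kg/hr
x3 = (F1*x1 + F2*x2)/F3
x3 = (486*0.64 + 314*0.87) / 800
x3 = 73.03%


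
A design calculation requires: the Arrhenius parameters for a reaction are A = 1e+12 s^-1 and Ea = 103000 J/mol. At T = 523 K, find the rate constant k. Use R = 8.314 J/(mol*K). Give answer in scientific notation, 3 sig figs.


k = A * exp(-Ea/(R*T))
k = 1e+12 * exp(-103000 / (8.314 * 523))
k = 1e+12 * exp(-23.687843)
k = 5.16e+01


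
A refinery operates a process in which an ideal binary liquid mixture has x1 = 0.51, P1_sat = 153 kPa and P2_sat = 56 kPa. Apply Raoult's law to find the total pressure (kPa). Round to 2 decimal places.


P = x1*P1_sat + x2*P2_sat
x2 = 1 - x1 = 1 - 0.51 = 0.49
P = 0.51*153 + 0.49*56
P = 78.03 + 27.44
P = 105.47 kPa


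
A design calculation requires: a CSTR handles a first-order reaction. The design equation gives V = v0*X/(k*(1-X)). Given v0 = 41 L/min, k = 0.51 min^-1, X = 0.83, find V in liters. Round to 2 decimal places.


V = v0 * X / (k * (1 - X))
V = 41 * 0.83 / (0.51 * (1 - 0.83))
V = 34.03 / (0.51 * 0.17)
V = 34.03 / 0.0867
V = 392.50 L


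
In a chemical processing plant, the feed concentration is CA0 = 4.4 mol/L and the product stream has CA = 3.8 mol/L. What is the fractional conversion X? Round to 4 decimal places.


X = (CA0 - CA) / CA0
X = (4.4 - 3.8) / 4.4
X = 0.6 / 4.4
X = 0.1364


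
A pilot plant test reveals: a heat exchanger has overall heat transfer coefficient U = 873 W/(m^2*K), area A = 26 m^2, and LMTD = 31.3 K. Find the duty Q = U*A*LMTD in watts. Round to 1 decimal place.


Q = U * A * LMTD
Q = 873 * 26 * 31.3
Q = 710447.4 W


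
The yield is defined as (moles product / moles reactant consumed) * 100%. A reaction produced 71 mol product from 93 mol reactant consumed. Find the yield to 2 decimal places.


Yield = (moles product / moles consumed) * 100%
Yield = (71 / 93) * 100
Yield = 0.7634 * 100
Yield = 76.34%


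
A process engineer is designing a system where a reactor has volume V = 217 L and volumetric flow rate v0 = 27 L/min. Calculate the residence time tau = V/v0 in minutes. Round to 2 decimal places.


tau = V / v0
tau = 217 / 27
tau = 8.04 min


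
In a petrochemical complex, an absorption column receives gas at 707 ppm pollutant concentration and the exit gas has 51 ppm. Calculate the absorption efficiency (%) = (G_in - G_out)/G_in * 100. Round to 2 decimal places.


Efficiency = (G_in - G_out) / G_in * 100%
Efficiency = (707 - 51) / 707 * 100
Efficiency = 656 / 707 * 100
Efficiency = 92.79%


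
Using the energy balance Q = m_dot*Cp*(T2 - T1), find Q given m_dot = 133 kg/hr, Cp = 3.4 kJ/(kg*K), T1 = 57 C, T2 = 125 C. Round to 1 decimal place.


Q = m_dot * Cp * (T2 - T1)
Q = 133 * 3.4 * (125 - 57)
Q = 133 * 3.4 * 68
Q = 30749.6 kJ/hr


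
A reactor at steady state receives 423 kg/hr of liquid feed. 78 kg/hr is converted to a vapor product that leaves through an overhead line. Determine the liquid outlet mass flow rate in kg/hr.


Steady-state mass balance on the main outlet: F_out = F_in - F_removed
F_out = 423 - 78
F_out = 345 kg/hr


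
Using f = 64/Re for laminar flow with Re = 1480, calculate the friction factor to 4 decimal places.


f = 64 / Re
f = 64 / 1480
f = 0.0432


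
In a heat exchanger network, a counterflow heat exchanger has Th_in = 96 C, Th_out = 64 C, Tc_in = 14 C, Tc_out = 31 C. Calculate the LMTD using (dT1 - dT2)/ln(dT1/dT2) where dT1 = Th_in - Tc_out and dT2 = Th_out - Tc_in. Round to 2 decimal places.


dT1 = Th_in - Tc_out = 96 - 31 = 65
dT2 = Th_out - Tc_in = 64 - 14 = 50
LMTD = (dT1 - dT2) / ln(dT1/dT2)
LMTD = (65 - 50) / ln(65/50)
LMTD = 57.17 K


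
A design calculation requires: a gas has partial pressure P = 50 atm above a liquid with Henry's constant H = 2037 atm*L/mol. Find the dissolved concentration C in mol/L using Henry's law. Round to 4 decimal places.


C = P / H
C = 50 / 2037
C = 0.0245 mol/L


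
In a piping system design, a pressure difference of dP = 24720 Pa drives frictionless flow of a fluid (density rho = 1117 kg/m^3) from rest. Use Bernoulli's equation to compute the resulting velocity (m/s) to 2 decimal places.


v = sqrt(2*dP/rho)
v = sqrt(2*24720/1117)
v = sqrt(44.261415)
v = 6.65 m/s


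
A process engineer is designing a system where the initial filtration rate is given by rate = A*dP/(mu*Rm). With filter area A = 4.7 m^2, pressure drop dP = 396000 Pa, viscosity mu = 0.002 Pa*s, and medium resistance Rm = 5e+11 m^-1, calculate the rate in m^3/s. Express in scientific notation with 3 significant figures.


rate = A * dP / (mu * Rm)
rate = 4.7 * 396000 / (0.002 * 5e+11)
rate = 1861200.0 / 1.000e+09
rate = 1.86e-03 m^3/s


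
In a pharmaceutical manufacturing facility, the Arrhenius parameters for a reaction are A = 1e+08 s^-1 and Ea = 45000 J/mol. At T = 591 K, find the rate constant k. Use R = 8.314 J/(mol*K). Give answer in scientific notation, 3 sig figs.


k = A * exp(-Ea/(R*T))
k = 1e+08 * exp(-45000 / (8.314 * 591))
k = 1e+08 * exp(-9.158303)
k = 1.05e+04


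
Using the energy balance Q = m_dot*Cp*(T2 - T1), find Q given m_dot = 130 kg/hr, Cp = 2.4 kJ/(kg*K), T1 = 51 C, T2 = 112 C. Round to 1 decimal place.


Q = m_dot * Cp * (T2 - T1)
Q = 130 * 2.4 * (112 - 51)
Q = 130 * 2.4 * 61
Q = 19032.0 kJ/hr


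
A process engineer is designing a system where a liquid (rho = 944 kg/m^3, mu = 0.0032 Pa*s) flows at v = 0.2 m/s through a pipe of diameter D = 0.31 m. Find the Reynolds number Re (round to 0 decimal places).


Re = rho * v * D / mu
Re = 944 * 0.2 * 0.31 / 0.0032
Re = 58.528 / 0.0032
Re = 18290


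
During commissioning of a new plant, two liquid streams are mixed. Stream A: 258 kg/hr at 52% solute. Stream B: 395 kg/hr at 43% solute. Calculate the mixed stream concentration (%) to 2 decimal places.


Mass balance on solute: F1*x1 + F2*x2 = F3*x3
F3 = F1 + F2 = 258 + 395 = 653 kg/hr
x3 = (F1*x1 + F2*x2)/F3
x3 = (258*0.52 + 395*0.43) / 653
x3 = 46.56%


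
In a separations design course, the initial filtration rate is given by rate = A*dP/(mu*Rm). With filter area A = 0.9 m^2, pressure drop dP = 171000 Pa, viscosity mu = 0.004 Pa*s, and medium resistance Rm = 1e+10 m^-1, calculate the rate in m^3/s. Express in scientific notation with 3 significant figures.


rate = A * dP / (mu * Rm)
rate = 0.9 * 171000 / (0.004 * 1e+10)
rate = 153900.0 / 4.000e+07
rate = 3.85e-03 m^3/s


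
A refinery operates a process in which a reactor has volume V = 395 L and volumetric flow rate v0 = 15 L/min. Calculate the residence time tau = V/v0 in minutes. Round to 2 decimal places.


tau = V / v0
tau = 395 / 15
tau = 26.33 min


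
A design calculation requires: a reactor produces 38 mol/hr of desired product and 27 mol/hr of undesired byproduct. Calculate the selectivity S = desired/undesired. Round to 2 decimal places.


S = desired product rate / undesired product rate
S = 38 / 27
S = 1.41


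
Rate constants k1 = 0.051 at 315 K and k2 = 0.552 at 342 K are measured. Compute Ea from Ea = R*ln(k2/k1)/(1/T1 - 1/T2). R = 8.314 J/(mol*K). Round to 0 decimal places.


Ea = R * ln(k2/k1) / (1/T1 - 1/T2)
ln(k2/k1) = ln(0.552/0.051) = 2.3817224
1/T1 - 1/T2 = 1/315 - 1/342 = 0.000250626566
Ea = 8.314 * 2.3817224 / 0.000250626566
Ea = 79009 J/mol


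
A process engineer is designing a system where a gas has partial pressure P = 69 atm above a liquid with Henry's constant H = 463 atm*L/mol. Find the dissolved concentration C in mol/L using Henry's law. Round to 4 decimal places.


C = P / H
C = 69 / 463
C = 0.1490 mol/L


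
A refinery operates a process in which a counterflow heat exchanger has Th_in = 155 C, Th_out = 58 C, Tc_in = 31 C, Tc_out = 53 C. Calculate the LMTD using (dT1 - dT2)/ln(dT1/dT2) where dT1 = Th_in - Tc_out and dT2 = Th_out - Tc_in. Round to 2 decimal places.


dT1 = Th_in - Tc_out = 155 - 53 = 102
dT2 = Th_out - Tc_in = 58 - 31 = 27
LMTD = (dT1 - dT2) / ln(dT1/dT2)
LMTD = (102 - 27) / ln(102/27)
LMTD = 56.43 K


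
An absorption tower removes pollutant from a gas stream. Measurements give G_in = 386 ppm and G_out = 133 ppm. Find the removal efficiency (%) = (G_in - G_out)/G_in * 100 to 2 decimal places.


Efficiency = (G_in - G_out) / G_in * 100%
Efficiency = (386 - 133) / 386 * 100
Efficiency = 253 / 386 * 100
Efficiency = 65.54%


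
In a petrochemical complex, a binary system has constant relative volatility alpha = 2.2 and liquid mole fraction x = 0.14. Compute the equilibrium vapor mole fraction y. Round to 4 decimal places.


y = alpha*x / (1 + (alpha-1)*x)
y = 2.2*0.14 / (1 + (2.2-1)*0.14)
y = 0.308 / (1 + 0.168)
y = 0.308 / 1.168
y = 0.2637


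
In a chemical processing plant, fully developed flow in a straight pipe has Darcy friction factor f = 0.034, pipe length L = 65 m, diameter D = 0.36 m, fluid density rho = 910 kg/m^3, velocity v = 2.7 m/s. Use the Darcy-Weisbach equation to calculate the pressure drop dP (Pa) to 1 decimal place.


dP = f * (L/D) * (rho*v^2/2)
dP = 0.034 * (65/0.36) * (910*2.7^2/2)
L/D = 180.55555556
rho*v^2/2 = 910*7.29/2 = 3316.95
dP = 0.034 * 180.55555556 * 3316.95
dP = 20362.4 Pa


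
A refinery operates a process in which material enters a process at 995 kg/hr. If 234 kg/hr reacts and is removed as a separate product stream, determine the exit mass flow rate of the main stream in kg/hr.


Steady-state mass balance on the main outlet: F_out = F_in - F_removed
F_out = 995 - 234
F_out = 761 kg/hr


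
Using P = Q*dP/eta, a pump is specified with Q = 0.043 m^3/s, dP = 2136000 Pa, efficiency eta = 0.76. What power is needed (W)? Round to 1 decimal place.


P = Q * dP / eta
P = 0.043 * 2136000 / 0.76
P = 91848.0 / 0.76
P = 120852.6 W


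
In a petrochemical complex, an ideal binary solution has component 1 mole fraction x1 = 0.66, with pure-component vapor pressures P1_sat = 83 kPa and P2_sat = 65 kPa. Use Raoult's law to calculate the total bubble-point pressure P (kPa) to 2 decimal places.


P = x1*P1_sat + x2*P2_sat
x2 = 1 - x1 = 1 - 0.66 = 0.34
P = 0.66*83 + 0.34*65
P = 54.78 + 22.1
P = 76.88 kPa


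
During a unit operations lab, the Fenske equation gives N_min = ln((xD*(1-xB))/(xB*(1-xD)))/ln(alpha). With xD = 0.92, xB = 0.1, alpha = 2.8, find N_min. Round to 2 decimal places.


N_min = ln((xD*(1-xB))/(xB*(1-xD))) / ln(alpha)
Numerator inside ln: 0.828 / 0.008 = 103.5
ln(103.5) = 4.639572
ln(alpha) = ln(2.8) = 1.029619
N_min = 4.639572 / 1.029619 = 4.51


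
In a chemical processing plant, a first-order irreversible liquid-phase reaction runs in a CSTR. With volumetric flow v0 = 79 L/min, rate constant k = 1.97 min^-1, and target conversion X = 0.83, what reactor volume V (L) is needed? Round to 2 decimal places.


V = v0 * X / (k * (1 - X))
V = 79 * 0.83 / (1.97 * (1 - 0.83))
V = 65.57 / (1.97 * 0.17)
V = 65.57 / 0.3349
V = 195.79 L


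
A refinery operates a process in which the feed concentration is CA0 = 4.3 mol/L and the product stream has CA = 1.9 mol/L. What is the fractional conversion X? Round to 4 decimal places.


X = (CA0 - CA) / CA0
X = (4.3 - 1.9) / 4.3
X = 2.4 / 4.3
X = 0.5581


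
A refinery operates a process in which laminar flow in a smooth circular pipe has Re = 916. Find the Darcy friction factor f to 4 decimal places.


f = 64 / Re
f = 64 / 916
f = 0.0699


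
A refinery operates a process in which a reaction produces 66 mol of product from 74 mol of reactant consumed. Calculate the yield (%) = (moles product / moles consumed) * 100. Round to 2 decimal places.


Yield = (moles product / moles consumed) * 100%
Yield = (66 / 74) * 100
Yield = 0.8919 * 100
Yield = 89.19%


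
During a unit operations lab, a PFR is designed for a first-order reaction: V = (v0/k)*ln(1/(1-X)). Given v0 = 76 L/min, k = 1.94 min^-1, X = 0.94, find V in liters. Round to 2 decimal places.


V = (v0/k) * ln(1/(1-X))
V = (76/1.94) * ln(1/(1-0.94))
V = 39.175258 * ln(16.666667)
V = 39.175258 * 2.813411
V = 110.22 L


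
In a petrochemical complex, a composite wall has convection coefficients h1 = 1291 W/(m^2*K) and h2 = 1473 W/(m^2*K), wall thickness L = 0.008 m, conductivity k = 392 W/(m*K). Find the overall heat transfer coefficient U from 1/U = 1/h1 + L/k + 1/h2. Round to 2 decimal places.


1/U = 1/h1 + L/k + 1/h2
1/U = 1/1291 + 0.008/392 + 1/1473
1/U = 0.0007745933 + 2.04082e-05 + 0.0006788866
1/U = 0.0014738881
U = 678.48 W/(m^2*K)


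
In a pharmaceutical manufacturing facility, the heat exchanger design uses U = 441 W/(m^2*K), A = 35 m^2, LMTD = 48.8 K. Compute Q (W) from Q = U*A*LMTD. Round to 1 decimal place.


Q = U * A * LMTD
Q = 441 * 35 * 48.8
Q = 753228.0 W


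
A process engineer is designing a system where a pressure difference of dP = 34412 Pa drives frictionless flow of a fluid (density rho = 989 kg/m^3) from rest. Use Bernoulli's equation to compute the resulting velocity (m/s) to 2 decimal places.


v = sqrt(2*dP/rho)
v = sqrt(2*34412/989)
v = sqrt(69.589484)
v = 8.34 m/s


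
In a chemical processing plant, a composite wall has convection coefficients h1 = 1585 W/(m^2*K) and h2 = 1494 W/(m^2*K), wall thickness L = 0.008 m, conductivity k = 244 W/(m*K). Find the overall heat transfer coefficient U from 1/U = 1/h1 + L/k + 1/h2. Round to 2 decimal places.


1/U = 1/h1 + L/k + 1/h2
1/U = 1/1585 + 0.008/244 + 1/1494
1/U = 0.0006309148 + 3.27869e-05 + 0.000669344
1/U = 0.0013330457
U = 750.16 W/(m^2*K)


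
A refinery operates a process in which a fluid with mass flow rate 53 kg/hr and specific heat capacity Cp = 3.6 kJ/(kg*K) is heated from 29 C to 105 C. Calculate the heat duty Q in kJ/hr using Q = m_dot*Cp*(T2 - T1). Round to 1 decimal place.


Q = m_dot * Cp * (T2 - T1)
Q = 53 * 3.6 * (105 - 29)
Q = 53 * 3.6 * 76
Q = 14500.8 kJ/hr


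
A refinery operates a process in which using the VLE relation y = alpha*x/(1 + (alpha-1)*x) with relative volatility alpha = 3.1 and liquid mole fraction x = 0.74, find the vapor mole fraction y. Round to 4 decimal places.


y = alpha*x / (1 + (alpha-1)*x)
y = 3.1*0.74 / (1 + (3.1-1)*0.74)
y = 2.294 / (1 + 1.554)
y = 2.294 / 2.554
y = 0.8982


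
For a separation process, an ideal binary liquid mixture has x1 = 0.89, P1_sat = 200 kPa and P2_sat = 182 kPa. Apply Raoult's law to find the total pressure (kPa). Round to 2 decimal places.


P = x1*P1_sat + x2*P2_sat
x2 = 1 - x1 = 1 - 0.89 = 0.11
P = 0.89*200 + 0.11*182
P = 178.0 + 20.02
P = 198.02 kPa


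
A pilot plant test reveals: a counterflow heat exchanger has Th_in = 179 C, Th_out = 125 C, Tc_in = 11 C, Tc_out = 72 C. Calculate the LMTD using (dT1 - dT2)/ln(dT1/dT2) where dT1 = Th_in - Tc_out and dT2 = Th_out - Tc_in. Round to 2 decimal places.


dT1 = Th_in - Tc_out = 179 - 72 = 107
dT2 = Th_out - Tc_in = 125 - 11 = 114
LMTD = (dT1 - dT2) / ln(dT1/dT2)
LMTD = (107 - 114) / ln(107/114)
LMTD = 110.46 K


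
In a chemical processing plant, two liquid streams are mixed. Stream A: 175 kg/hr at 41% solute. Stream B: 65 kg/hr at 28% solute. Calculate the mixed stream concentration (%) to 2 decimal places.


Mass balance on solute: F1*x1 + F2*x2 = F3*x3
F3 = F1 + F2 = 175 + 65 = 240 kg/hr
x3 = (F1*x1 + F2*x2)/F3
x3 = (175*0.41 + 65*0.28) / 240
x3 = 37.48%


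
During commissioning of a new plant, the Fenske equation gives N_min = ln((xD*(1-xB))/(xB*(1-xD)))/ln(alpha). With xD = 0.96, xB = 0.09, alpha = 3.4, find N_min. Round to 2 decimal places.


N_min = ln((xD*(1-xB))/(xB*(1-xD))) / ln(alpha)
Numerator inside ln: 0.8736 / 0.0036 = 242.666667
ln(242.666667) = 5.491689
ln(alpha) = ln(3.4) = 1.223775
N_min = 5.491689 / 1.223775 = 4.49


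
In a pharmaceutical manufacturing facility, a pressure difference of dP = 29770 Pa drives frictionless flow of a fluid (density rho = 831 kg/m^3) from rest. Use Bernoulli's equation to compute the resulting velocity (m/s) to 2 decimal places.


v = sqrt(2*dP/rho)
v = sqrt(2*29770/831)
v = sqrt(71.648616)
v = 8.46 m/s


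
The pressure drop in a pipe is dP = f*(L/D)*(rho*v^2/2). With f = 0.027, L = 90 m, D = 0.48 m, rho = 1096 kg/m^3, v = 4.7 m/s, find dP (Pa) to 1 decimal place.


dP = f * (L/D) * (rho*v^2/2)
dP = 0.027 * (90/0.48) * (1096*4.7^2/2)
L/D = 187.5
rho*v^2/2 = 1096*22.09/2 = 12105.32
dP = 0.027 * 187.5 * 12105.32
dP = 61283.2 Pa


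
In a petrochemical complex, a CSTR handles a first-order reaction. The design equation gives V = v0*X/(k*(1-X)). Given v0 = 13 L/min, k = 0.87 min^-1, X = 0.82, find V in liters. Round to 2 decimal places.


V = v0 * X / (k * (1 - X))
V = 13 * 0.82 / (0.87 * (1 - 0.82))
V = 10.66 / (0.87 * 0.18)
V = 10.66 / 0.1566
V = 68.07 L


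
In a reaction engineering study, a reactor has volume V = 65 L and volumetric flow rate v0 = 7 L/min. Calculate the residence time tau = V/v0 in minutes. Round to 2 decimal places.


tau = V / v0
tau = 65 / 7
tau = 9.29 min


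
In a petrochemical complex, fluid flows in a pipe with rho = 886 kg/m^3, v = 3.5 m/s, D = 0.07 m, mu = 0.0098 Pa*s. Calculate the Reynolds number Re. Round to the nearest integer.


Re = rho * v * D / mu
Re = 886 * 3.5 * 0.07 / 0.0098
Re = 217.07 / 0.0098
Re = 22150


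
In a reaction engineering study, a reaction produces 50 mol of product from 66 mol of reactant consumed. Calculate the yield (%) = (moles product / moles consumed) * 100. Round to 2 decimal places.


Yield = (moles product / moles consumed) * 100%
Yield = (50 / 66) * 100
Yield = 0.7576 * 100
Yield = 75.76%


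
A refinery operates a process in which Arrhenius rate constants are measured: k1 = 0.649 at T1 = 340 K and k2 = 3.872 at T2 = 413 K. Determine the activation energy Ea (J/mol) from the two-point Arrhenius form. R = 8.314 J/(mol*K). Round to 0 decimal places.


Ea = R * ln(k2/k1) / (1/T1 - 1/T2)
ln(k2/k1) = ln(3.872/0.649) = 1.7860937
1/T1 - 1/T2 = 1/340 - 1/413 = 0.000519868965
Ea = 8.314 * 1.7860937 / 0.000519868965
Ea = 28564 J/mol


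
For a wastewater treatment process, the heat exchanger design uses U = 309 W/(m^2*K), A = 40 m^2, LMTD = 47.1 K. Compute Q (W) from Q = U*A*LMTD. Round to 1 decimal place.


Q = U * A * LMTD
Q = 309 * 40 * 47.1
Q = 582156.0 W


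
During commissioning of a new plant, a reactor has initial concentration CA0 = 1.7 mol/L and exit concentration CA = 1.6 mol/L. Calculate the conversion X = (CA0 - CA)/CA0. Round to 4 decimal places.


X = (CA0 - CA) / CA0
X = (1.7 - 1.6) / 1.7
X = 0.1 / 1.7
X = 0.0588


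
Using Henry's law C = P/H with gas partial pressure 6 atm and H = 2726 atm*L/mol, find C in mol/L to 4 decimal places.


C = P / H
C = 6 / 2726
C = 0.0022 mol/L


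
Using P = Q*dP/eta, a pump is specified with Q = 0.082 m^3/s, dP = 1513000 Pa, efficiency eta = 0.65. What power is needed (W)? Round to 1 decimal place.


P = Q * dP / eta
P = 0.082 * 1513000 / 0.65
P = 124066.0 / 0.65
P = 190870.8 W


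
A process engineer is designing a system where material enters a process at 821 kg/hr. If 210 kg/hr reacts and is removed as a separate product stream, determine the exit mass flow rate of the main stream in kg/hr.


Steady-state mass balance on the main outlet: F_out = F_in - F_removed
F_out = 821 - 210
F_out = 611 kg/hr


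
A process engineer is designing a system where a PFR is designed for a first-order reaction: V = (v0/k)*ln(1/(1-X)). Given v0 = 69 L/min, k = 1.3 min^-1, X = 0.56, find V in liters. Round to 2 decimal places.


V = (v0/k) * ln(1/(1-X))
V = (69/1.3) * ln(1/(1-0.56))
V = 53.076923 * ln(2.272727)
V = 53.076923 * 0.82098
V = 43.58 L


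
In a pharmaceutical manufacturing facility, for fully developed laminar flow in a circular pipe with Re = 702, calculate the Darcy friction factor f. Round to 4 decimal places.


f = 64 / Re
f = 64 / 702
f = 0.0912


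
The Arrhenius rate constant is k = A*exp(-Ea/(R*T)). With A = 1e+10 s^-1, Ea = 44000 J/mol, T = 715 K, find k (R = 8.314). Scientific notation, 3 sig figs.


k = A * exp(-Ea/(R*T))
k = 1e+10 * exp(-44000 / (8.314 * 715))
k = 1e+10 * exp(-7.401788)
k = 6.10e+06


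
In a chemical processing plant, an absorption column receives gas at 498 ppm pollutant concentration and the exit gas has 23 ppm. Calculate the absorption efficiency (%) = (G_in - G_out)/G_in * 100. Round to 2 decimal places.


Efficiency = (G_in - G_out) / G_in * 100%
Efficiency = (498 - 23) / 498 * 100
Efficiency = 475 / 498 * 100
Efficiency = 95.38%


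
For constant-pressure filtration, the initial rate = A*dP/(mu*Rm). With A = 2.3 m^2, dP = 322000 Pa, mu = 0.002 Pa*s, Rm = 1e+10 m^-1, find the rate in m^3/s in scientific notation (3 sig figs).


rate = A * dP / (mu * Rm)
rate = 2.3 * 322000 / (0.002 * 1e+10)
rate = 740600.0 / 2.000e+07
rate = 3.70e-02 m^3/s


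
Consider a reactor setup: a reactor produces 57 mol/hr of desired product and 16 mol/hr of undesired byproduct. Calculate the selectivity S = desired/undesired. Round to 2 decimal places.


S = desired product rate / undesired product rate
S = 57 / 16
S = 3.56


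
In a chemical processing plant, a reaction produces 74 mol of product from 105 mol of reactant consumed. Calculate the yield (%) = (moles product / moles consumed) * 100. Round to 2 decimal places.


Yield = (moles product / moles consumed) * 100%
Yield = (74 / 105) * 100
Yield = 0.7048 * 100
Yield = 70.48%


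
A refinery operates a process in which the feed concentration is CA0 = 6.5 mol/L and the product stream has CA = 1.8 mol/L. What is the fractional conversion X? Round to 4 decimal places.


X = (CA0 - CA) / CA0
X = (6.5 - 1.8) / 6.5
X = 4.7 / 6.5
X = 0.7231


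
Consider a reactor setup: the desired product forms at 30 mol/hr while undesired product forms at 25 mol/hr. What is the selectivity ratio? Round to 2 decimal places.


S = desired product rate / undesired product rate
S = 30 / 25
S = 1.20


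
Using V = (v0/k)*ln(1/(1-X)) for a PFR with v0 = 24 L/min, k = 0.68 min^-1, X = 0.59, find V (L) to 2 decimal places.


V = (v0/k) * ln(1/(1-X))
V = (24/0.68) * ln(1/(1-0.59))
V = 35.294118 * ln(2.439024)
V = 35.294118 * 0.891598
V = 31.47 L


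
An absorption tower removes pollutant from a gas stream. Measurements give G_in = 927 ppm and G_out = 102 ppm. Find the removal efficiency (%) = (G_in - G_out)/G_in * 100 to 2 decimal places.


Efficiency = (G_in - G_out) / G_in * 100%
Efficiency = (927 - 102) / 927 * 100
Efficiency = 825 / 927 * 100
Efficiency = 89.00%


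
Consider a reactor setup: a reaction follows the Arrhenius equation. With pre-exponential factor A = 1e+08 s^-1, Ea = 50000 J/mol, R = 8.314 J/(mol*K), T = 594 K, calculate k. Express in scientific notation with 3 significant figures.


k = A * exp(-Ea/(R*T))
k = 1e+08 * exp(-50000 / (8.314 * 594))
k = 1e+08 * exp(-10.124499)
k = 4.01e+03


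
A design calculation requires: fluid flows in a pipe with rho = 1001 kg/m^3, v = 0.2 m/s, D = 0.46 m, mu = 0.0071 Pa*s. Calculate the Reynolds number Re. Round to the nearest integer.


Re = rho * v * D / mu
Re = 1001 * 0.2 * 0.46 / 0.0071
Re = 92.092 / 0.0071
Re = 12971


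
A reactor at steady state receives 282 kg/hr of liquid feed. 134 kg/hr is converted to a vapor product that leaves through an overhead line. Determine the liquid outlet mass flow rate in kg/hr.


Steady-state mass balance on the main outlet: F_out = F_in - F_removed
F_out = 282 - 134
F_out = 148 kg/hr


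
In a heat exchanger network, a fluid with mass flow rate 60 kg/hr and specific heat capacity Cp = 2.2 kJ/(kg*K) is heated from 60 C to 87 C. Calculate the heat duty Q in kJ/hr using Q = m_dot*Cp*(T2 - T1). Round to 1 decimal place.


Q = m_dot * Cp * (T2 - T1)
Q = 60 * 2.2 * (87 - 60)
Q = 60 * 2.2 * 27
Q = 3564.0 kJ/hr


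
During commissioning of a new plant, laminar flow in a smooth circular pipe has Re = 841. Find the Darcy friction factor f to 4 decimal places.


f = 64 / Re
f = 64 / 841
f = 0.0761


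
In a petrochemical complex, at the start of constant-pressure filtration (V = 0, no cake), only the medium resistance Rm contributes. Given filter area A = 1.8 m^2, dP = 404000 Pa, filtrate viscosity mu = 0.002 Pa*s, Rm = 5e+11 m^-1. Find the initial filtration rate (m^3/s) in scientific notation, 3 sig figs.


rate = A * dP / (mu * Rm)
rate = 1.8 * 404000 / (0.002 * 5e+11)
rate = 727200.0 / 1.000e+09
rate = 7.27e-04 m^3/s


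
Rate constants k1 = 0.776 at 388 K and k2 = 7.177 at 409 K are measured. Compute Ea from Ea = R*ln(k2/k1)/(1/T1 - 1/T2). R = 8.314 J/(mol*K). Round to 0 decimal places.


Ea = R * ln(k2/k1) / (1/T1 - 1/T2)
ln(k2/k1) = ln(7.177/0.776) = 2.2244842
1/T1 - 1/T2 = 1/388 - 1/409 = 0.000132331813
Ea = 8.314 * 2.2244842 / 0.000132331813
Ea = 139757 J/mol


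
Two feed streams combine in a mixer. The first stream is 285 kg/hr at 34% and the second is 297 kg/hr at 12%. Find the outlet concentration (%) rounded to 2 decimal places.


Mass balance on solute: F1*x1 + F2*x2 = F3*x3
F3 = F1 + F2 = 285 + 297 = 582 kg/hr
x3 = (F1*x1 + F2*x2)/F3
x3 = (285*0.34 + 297*0.12) / 582
x3 = 22.77%


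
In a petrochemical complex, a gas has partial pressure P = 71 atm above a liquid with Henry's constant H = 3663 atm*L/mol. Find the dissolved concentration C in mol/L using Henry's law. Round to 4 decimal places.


C = P / H
C = 71 / 3663
C = 0.0194 mol/L


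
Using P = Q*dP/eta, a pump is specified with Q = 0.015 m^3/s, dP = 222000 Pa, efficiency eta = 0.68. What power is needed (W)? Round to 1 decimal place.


P = Q * dP / eta
P = 0.015 * 222000 / 0.68
P = 3330.0 / 0.68
P = 4897.1 W


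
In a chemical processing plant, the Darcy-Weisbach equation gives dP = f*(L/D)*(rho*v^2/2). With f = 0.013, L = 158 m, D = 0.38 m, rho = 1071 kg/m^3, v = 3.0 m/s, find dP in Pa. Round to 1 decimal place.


dP = f * (L/D) * (rho*v^2/2)
dP = 0.013 * (158/0.38) * (1071*3.0^2/2)
L/D = 415.78947368
rho*v^2/2 = 1071*9.0/2 = 4819.5
dP = 0.013 * 415.78947368 * 4819.5
dP = 26050.7 Pa


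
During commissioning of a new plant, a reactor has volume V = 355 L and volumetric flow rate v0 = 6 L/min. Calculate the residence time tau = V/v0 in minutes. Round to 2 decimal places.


tau = V / v0
tau = 355 / 6
tau = 59.17 min


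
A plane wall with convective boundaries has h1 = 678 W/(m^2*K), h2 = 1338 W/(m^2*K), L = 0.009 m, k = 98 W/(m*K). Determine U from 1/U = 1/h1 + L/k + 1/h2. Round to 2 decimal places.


1/U = 1/h1 + L/k + 1/h2
1/U = 1/678 + 0.009/98 + 1/1338
1/U = 0.0014749263 + 9.18367e-05 + 0.0007473842
1/U = 0.0023141472
U = 432.12 W/(m^2*K)


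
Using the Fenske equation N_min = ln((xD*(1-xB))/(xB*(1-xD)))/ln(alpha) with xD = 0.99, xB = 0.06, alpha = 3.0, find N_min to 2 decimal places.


N_min = ln((xD*(1-xB))/(xB*(1-xD))) / ln(alpha)
Numerator inside ln: 0.9306 / 0.0006 = 1551.0
ln(1551.0) = 7.346655
ln(alpha) = ln(3.0) = 1.098612
N_min = 7.346655 / 1.098612 = 6.69


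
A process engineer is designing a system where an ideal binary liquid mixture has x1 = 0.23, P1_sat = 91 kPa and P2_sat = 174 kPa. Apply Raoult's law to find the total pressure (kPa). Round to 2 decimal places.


P = x1*P1_sat + x2*P2_sat
x2 = 1 - x1 = 1 - 0.23 = 0.77
P = 0.23*91 + 0.77*174
P = 20.93 + 133.98
P = 154.91 kPa


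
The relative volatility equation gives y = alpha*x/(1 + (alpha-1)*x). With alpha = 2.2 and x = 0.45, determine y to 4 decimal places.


y = alpha*x / (1 + (alpha-1)*x)
y = 2.2*0.45 / (1 + (2.2-1)*0.45)
y = 0.99 / (1 + 0.54)
y = 0.99 / 1.54
y = 0.6429


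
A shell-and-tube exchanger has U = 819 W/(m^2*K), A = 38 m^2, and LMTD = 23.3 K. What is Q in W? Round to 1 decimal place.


Q = U * A * LMTD
Q = 819 * 38 * 23.3
Q = 725142.6 W


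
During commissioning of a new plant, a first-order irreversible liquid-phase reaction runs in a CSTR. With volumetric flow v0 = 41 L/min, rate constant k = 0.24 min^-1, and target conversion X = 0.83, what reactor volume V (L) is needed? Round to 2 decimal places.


V = v0 * X / (k * (1 - X))
V = 41 * 0.83 / (0.24 * (1 - 0.83))
V = 34.03 / (0.24 * 0.17)
V = 34.03 / 0.0408
V = 834.07 L


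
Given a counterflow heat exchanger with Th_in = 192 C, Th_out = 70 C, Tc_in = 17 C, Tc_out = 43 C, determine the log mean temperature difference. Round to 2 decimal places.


dT1 = Th_in - Tc_out = 192 - 43 = 149
dT2 = Th_out - Tc_in = 70 - 17 = 53
LMTD = (dT1 - dT2) / ln(dT1/dT2)
LMTD = (149 - 53) / ln(149/53)
LMTD = 92.87 K


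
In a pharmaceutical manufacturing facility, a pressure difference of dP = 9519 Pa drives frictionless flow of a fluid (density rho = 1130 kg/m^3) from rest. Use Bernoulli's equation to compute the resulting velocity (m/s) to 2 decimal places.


v = sqrt(2*dP/rho)
v = sqrt(2*9519/1130)
v = sqrt(16.847788)
v = 4.10 m/s


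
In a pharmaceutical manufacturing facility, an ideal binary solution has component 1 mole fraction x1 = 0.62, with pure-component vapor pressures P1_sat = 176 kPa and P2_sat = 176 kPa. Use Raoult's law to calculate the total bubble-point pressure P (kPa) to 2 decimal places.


P = x1*P1_sat + x2*P2_sat
x2 = 1 - x1 = 1 - 0.62 = 0.38
P = 0.62*176 + 0.38*176
P = 109.12 + 66.88
P = 176.00 kPa


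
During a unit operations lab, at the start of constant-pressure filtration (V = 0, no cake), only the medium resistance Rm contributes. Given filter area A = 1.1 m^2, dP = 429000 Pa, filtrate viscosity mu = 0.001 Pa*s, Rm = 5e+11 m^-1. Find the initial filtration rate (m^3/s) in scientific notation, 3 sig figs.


rate = A * dP / (mu * Rm)
rate = 1.1 * 429000 / (0.001 * 5e+11)
rate = 471900.0 / 5.000e+08
rate = 9.44e-04 m^3/s


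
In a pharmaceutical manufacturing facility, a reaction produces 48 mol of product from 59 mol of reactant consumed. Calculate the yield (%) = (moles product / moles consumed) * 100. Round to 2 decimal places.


Yield = (moles product / moles consumed) * 100%
Yield = (48 / 59) * 100
Yield = 0.8136 * 100
Yield = 81.36%


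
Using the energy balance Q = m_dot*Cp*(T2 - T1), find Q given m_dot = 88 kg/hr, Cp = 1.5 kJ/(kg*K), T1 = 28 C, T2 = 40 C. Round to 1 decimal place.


Q = m_dot * Cp * (T2 - T1)
Q = 88 * 1.5 * (40 - 28)
Q = 88 * 1.5 * 12
Q = 1584.0 kJ/hr


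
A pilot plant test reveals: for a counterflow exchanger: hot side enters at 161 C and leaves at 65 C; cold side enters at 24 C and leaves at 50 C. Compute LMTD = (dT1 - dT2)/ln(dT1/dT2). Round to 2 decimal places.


dT1 = Th_in - Tc_out = 161 - 50 = 111
dT2 = Th_out - Tc_in = 65 - 24 = 41
LMTD = (dT1 - dT2) / ln(dT1/dT2)
LMTD = (111 - 41) / ln(111/41)
LMTD = 70.28 K


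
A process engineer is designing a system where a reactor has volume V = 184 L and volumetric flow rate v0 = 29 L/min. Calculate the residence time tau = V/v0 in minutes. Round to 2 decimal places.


tau = V / v0
tau = 184 / 29
tau = 6.34 min


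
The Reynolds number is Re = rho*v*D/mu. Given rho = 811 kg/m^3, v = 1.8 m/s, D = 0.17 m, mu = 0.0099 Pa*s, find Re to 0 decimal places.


Re = rho * v * D / mu
Re = 811 * 1.8 * 0.17 / 0.0099
Re = 248.166 / 0.0099
Re = 25067


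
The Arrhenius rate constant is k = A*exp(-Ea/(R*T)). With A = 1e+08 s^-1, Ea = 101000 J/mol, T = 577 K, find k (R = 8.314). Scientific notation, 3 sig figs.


k = A * exp(-Ea/(R*T))
k = 1e+08 * exp(-101000 / (8.314 * 577))
k = 1e+08 * exp(-21.054045)
k = 7.18e-02


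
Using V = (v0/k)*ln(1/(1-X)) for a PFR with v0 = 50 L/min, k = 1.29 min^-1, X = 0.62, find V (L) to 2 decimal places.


V = (v0/k) * ln(1/(1-X))
V = (50/1.29) * ln(1/(1-0.62))
V = 38.75969 * ln(2.631579)
V = 38.75969 * 0.967584
V = 37.50 L


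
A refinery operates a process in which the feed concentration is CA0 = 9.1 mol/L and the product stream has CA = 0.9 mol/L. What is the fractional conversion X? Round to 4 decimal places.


X = (CA0 - CA) / CA0
X = (9.1 - 0.9) / 9.1
X = 8.2 / 9.1
X = 0.9011


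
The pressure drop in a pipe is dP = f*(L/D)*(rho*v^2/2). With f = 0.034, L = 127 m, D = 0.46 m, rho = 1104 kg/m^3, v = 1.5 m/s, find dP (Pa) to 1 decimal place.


dP = f * (L/D) * (rho*v^2/2)
dP = 0.034 * (127/0.46) * (1104*1.5^2/2)
L/D = 276.08695652
rho*v^2/2 = 1104*2.25/2 = 1242.0
dP = 0.034 * 276.08695652 * 1242.0
dP = 11658.6 Pa


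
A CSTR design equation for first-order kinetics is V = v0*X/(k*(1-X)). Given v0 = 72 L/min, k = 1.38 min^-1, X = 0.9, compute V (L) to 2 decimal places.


V = v0 * X / (k * (1 - X))
V = 72 * 0.9 / (1.38 * (1 - 0.9))
V = 64.8 / (1.38 * 0.1)
V = 64.8 / 0.138
V = 469.57 L


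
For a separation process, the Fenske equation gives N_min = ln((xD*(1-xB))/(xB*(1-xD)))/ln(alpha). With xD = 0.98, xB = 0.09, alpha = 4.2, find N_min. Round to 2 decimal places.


N_min = ln((xD*(1-xB))/(xB*(1-xD))) / ln(alpha)
Numerator inside ln: 0.8918 / 0.0018 = 495.444444
ln(495.444444) = 6.205455
ln(alpha) = ln(4.2) = 1.435085
N_min = 6.205455 / 1.435085 = 4.32


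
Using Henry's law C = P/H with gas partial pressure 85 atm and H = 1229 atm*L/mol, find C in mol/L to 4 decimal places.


C = P / H
C = 85 / 1229
C = 0.0692 mol/L


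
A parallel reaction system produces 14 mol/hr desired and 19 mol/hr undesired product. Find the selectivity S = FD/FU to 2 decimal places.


S = desired product rate / undesired product rate
S = 14 / 19
S = 0.74


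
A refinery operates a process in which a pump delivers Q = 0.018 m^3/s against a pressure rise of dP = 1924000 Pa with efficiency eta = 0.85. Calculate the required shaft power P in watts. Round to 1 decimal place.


P = Q * dP / eta
P = 0.018 * 1924000 / 0.85
P = 34632.0 / 0.85
P = 40743.5 W


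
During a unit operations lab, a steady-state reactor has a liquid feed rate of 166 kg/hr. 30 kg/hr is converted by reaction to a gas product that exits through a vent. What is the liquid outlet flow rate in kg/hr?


Steady-state mass balance on the main outlet: F_out = F_in - F_removed
F_out = 166 - 30
F_out = 136 kg/hr


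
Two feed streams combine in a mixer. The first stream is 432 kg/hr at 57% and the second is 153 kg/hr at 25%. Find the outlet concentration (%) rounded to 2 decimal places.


Mass balance on solute: F1*x1 + F2*x2 = F3*x3
F3 = F1 + F2 = 432 + 153 = 585 kg/hr
x3 = (F1*x1 + F2*x2)/F3
x3 = (432*0.57 + 153*0.25) / 585
x3 = 48.63%


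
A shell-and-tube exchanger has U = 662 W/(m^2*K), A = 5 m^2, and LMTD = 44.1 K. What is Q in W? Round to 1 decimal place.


Q = U * A * LMTD
Q = 662 * 5 * 44.1
Q = 145971.0 W


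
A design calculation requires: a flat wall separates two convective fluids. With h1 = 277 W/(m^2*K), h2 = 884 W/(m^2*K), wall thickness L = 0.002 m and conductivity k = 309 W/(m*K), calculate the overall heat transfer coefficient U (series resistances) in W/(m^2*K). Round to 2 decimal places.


1/U = 1/h1 + L/k + 1/h2
1/U = 1/277 + 0.002/309 + 1/884
1/U = 0.0036101083 + 6.4725e-06 + 0.0011312217
1/U = 0.0047478025
U = 210.62 W/(m^2*K)


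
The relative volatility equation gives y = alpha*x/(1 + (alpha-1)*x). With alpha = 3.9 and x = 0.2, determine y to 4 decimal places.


y = alpha*x / (1 + (alpha-1)*x)
y = 3.9*0.2 / (1 + (3.9-1)*0.2)
y = 0.78 / (1 + 0.58)
y = 0.78 / 1.58
y = 0.4937


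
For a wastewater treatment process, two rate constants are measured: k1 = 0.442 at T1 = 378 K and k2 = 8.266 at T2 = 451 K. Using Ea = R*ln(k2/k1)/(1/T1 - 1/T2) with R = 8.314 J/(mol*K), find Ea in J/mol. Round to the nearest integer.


Ea = R * ln(k2/k1) / (1/T1 - 1/T2)
ln(k2/k1) = ln(8.266/0.442) = 2.9285961
1/T1 - 1/T2 = 1/378 - 1/451 = 0.000428207745
Ea = 8.314 * 2.9285961 / 0.000428207745
Ea = 56861 J/mol


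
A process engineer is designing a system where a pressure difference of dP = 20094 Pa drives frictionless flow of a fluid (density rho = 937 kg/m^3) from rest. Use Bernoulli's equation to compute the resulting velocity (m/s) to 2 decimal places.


v = sqrt(2*dP/rho)
v = sqrt(2*20094/937)
v = sqrt(42.890075)
v = 6.55 m/s


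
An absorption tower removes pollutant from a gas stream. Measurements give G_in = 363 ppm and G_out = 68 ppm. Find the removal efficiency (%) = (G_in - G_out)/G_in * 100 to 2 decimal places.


Efficiency = (G_in - G_out) / G_in * 100%
Efficiency = (363 - 68) / 363 * 100
Efficiency = 295 / 363 * 100
Efficiency = 81.27%


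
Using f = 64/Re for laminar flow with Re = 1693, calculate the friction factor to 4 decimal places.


f = 64 / Re
f = 64 / 1693
f = 0.0378


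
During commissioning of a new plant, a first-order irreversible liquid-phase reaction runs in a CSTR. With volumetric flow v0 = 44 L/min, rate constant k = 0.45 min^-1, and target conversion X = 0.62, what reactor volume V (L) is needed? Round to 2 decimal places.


V = v0 * X / (k * (1 - X))
V = 44 * 0.62 / (0.45 * (1 - 0.62))
V = 27.28 / (0.45 * 0.38)
V = 27.28 / 0.171
V = 159.53 L


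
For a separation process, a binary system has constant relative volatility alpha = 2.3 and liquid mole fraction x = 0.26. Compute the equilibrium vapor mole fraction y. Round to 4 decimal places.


y = alpha*x / (1 + (alpha-1)*x)
y = 2.3*0.26 / (1 + (2.3-1)*0.26)
y = 0.598 / (1 + 0.338)
y = 0.598 / 1.338
y = 0.4469


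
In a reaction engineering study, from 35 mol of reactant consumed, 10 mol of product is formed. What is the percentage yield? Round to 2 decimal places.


Yield = (moles product / moles consumed) * 100%
Yield = (10 / 35) * 100
Yield = 0.2857 * 100
Yield = 28.57%


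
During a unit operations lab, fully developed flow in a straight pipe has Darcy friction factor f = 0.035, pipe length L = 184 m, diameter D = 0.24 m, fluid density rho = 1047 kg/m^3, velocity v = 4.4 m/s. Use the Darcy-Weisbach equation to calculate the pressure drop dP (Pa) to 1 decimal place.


dP = f * (L/D) * (rho*v^2/2)
dP = 0.035 * (184/0.24) * (1047*4.4^2/2)
L/D = 766.66666667
rho*v^2/2 = 1047*19.36/2 = 10134.96
dP = 0.035 * 766.66666667 * 10134.96
dP = 271954.8 Pa


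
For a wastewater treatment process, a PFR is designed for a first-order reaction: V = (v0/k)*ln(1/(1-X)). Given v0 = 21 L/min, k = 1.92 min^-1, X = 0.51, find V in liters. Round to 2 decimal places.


V = (v0/k) * ln(1/(1-X))
V = (21/1.92) * ln(1/(1-0.51))
V = 10.9375 * ln(2.040816)
V = 10.9375 * 0.71335
V = 7.80 L


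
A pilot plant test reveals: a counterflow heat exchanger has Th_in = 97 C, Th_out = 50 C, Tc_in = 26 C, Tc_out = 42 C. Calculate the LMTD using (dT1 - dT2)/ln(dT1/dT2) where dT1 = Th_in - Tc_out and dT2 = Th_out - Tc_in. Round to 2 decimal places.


dT1 = Th_in - Tc_out = 97 - 42 = 55
dT2 = Th_out - Tc_in = 50 - 26 = 24
LMTD = (dT1 - dT2) / ln(dT1/dT2)
LMTD = (55 - 24) / ln(55/24)
LMTD = 37.38 K


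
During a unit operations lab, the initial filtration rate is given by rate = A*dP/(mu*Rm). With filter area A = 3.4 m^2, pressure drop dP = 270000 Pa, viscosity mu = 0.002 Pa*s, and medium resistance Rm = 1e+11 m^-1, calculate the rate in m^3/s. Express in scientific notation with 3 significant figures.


rate = A * dP / (mu * Rm)
rate = 3.4 * 270000 / (0.002 * 1e+11)
rate = 918000.0 / 2.000e+08
rate = 4.59e-03 m^3/s


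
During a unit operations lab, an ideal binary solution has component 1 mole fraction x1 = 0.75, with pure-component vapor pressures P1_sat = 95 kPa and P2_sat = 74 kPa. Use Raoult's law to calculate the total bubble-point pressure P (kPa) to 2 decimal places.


P = x1*P1_sat + x2*P2_sat
x2 = 1 - x1 = 1 - 0.75 = 0.25
P = 0.75*95 + 0.25*74
P = 71.25 + 18.5
P = 89.75 kPa
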